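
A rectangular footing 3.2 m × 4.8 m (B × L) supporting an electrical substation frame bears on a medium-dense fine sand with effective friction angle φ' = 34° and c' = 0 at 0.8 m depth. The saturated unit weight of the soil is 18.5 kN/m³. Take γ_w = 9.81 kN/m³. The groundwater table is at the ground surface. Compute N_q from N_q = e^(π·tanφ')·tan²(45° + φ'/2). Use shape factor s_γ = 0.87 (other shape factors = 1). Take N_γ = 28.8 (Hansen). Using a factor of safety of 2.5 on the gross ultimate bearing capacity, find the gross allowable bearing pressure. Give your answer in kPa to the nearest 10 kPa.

q_all ≈ 220 kPa

N_q = e^(π·tan34°)·tan²(62°) = 29.44.
With the water table at the surface the whole profile is submerged: γ' = 18.5 − 9.81 = 8.69 kN/m³, so q = γ'·D_f = 6.952 kPa; the same γ' applies in the ½γBN_γ term.
q_ult = q·N_q + 0.5·γ·B·N_γ·s_γ
     = 6.952 × 29.44 + 0.5 × 8.69 × 3.2 × 28.8 × 0.87
     = 204.67 + 348.38 = 553.04 kPa.
q_all = 553.04 / 2.5 = 221.22 kPa.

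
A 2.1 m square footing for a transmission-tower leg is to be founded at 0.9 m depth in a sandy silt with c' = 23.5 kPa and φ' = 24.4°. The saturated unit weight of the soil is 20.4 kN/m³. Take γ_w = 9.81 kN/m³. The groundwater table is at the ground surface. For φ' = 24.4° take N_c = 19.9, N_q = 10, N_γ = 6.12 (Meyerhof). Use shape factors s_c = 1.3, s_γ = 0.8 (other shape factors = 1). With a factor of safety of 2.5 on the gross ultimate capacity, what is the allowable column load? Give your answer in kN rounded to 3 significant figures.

P_all ≈ 1340 kN

γ' = 20.4 − 9.81 = 10.59 kN/m³ (submerged throughout). q = 10.59 × 0.9 = 9.531 kPa; the same γ' applies in the ½γBN_γ term.
c·N_c·s_c = 23.5 × 19.9 × 1.3 = 607.94 kPa
q·N_q = 9.531 × 10 = 95.31 kPa
0.5·γ·B·N_γ·s_γ = 0.5 × 10.59 × 2.1 × 6.12 × 0.8 = 54.441 kPa
q_ult = 607.94 + 95.31 + 54.441 = 757.7 kPa.
Gross allowable pressure q_all = 757.7 / 2.5 = 303.08 kPa.
Footing area = 4.41 m², so allowable column load = 303.08 × 4.41 = 1336.6 kN.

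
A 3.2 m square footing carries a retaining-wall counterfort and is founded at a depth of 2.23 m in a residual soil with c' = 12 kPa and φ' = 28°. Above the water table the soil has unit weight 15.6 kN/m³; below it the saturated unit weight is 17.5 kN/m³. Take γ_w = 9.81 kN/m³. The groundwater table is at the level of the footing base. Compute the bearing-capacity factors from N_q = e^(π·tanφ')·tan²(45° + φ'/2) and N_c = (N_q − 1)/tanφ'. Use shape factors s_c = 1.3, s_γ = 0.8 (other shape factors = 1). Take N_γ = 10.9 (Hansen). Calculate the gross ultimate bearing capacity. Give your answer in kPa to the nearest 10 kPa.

tan28° = 0.5317, so N_q = e^(π×0.5317)·tan²(59°) = 5.314 × 2.77 = 14.72.
N_c = (14.72 − 1)/tan28° = 25.8.
Effective surcharge at the founding depth q = γ·D_f = 15.6 × 2.23 = 34.788 kPa.
The water table coincides with the base, so in the self-weight term γ → γ' = 7.69 kN/m³.
q_ult = c·N_c·s_c + q·N_q + 0.5·γ·B·N_γ·s_γ
     = 12 × 25.803 × 1.3 + 34.788 × 14.72 + 0.5 × 7.69 × 3.2 × 10.9 × 0.8
     = 402.53 + 512.08 + 107.29 = 1021.9 kPa.

q_ult ≈ 1020 kPa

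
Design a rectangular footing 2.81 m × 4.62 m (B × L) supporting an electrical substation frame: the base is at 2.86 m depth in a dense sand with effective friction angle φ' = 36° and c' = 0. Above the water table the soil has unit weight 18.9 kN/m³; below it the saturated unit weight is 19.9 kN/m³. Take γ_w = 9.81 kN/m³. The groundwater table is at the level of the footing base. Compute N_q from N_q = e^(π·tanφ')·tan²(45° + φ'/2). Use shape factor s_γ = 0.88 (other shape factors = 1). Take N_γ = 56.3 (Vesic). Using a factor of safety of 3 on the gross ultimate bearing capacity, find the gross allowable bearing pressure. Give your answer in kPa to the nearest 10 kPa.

q_all ≈ 910 kPa

N_q = e^(π·tan36°)·tan²(63°) = 37.75.
q = γ·D_f = 18.9 × 2.86 = 54.054 kPa.
For the ½γBN_γ term take γ' = 19.9 − 9.81 = 10.09 kN/m³ (soil below base is submerged).
q·N_q = 54.054 × 37.752 = 2040.7 kPa
0.5·γ·B·N_γ·s_γ = 0.5 × 10.09 × 2.81 × 56.3 × 0.88 = 702.36 kPa
q_ult = 2040.7 + 702.36 = 2743 kPa.
q_all = 2743 / 3 = 914.34 kPa.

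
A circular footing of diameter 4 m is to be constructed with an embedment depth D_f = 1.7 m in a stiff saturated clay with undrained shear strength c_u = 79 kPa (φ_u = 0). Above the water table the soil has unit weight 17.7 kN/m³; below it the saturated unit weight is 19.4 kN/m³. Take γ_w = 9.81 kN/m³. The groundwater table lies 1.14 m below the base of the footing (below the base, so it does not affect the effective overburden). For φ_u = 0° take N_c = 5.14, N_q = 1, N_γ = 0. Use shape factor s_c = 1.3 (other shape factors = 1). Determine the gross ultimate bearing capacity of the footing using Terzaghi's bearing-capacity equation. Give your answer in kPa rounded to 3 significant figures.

q_ult ≈ 558 kPa

Overburden at base level: q = 17.7 × 1.7 = 30.09 kPa.
Cohesion term c·N_c·s_c = 79 × 5.14 × 1.3 = 527.88 kPa; surcharge term q·N_q = 30.09 × 1 = 30.09 kPa.
q_ult = 527.88 + 30.09 = 557.97 kPa.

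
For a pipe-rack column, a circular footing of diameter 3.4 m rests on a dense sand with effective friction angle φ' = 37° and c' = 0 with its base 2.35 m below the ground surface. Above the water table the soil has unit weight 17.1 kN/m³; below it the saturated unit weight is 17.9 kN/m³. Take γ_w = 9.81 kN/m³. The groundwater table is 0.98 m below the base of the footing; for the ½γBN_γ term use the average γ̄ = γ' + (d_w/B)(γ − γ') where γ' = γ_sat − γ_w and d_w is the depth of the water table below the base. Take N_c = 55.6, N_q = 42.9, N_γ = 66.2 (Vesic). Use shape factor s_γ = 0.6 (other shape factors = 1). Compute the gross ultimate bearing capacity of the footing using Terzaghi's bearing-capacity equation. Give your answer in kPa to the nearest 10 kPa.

Overburden at base level: q = 17.1 × 2.35 = 40.185 kPa.
The water table is 0.98 m below the base (< B = 3.4 m), so the ½γBN_γ term uses γ̄ = γ' + (d_w/B)(γ − γ') = 8.09 + (0.98/3.4)(17.1 − 8.09) = 10.687 kN/m³.
Surcharge term q·N_q = 40.185 × 42.9 = 1723.9 kPa; self-weight term 0.5·γ·B·N_γ·s_γ = 0.5 × 10.687 × 3.4 × 66.2 × 0.6 = 721.63 kPa.
q_ult = 1723.9 + 721.63 = 2445.6 kPa.

q_ult ≈ 2450 kPa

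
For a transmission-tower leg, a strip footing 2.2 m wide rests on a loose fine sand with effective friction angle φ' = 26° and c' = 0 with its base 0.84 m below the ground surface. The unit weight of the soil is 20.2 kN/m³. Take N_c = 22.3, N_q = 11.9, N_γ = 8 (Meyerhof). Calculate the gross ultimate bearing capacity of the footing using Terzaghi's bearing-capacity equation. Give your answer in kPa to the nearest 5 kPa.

q_ult ≈ 380 kPa

Overburden at base level: q = 20.2 × 0.84 = 16.968 kPa.
Surcharge term q·N_q = 16.968 × 11.9 = 201.92 kPa; self-weight term 0.5·γ·B·N_γ = 0.5 × 20.2 × 2.2 × 8 = 177.76 kPa.
q_ult = 201.92 + 177.76 = 379.68 kPa.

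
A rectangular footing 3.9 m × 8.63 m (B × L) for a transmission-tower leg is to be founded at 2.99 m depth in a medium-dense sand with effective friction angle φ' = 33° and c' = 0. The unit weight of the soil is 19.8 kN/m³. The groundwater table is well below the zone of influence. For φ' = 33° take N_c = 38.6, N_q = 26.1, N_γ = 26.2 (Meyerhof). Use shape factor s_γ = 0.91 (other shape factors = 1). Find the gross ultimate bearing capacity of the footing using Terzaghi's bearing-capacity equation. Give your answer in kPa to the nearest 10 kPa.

q_ult ≈ 2470 kPa

q = γ·D_f = 19.8 × 2.99 = 59.202 kPa.
q·N_q = 59.202 × 26.1 = 1545.2 kPa
0.5·γ·B·N_γ·s_γ = 0.5 × 19.8 × 3.9 × 26.2 × 0.91 = 920.54 kPa
q_ult = 1545.2 + 920.54 = 2465.7 kPa.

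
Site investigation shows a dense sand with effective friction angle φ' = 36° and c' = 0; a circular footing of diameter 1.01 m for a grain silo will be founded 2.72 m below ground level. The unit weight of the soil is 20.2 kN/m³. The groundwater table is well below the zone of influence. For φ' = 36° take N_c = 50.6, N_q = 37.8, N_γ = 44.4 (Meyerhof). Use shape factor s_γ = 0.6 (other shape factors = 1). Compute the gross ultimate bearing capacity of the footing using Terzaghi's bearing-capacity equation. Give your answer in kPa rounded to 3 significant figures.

q = γ·D_f = 20.2 × 2.72 = 54.944 kPa.
q·N_q = 54.944 × 37.8 = 2076.9 kPa
0.5·γ·B·N_γ·s_γ = 0.5 × 20.2 × 1.01 × 44.4 × 0.6 = 271.75 kPa
q_ult = 2076.9 + 271.75 = 2348.6 kPa.

q_ult ≈ 2350 kPa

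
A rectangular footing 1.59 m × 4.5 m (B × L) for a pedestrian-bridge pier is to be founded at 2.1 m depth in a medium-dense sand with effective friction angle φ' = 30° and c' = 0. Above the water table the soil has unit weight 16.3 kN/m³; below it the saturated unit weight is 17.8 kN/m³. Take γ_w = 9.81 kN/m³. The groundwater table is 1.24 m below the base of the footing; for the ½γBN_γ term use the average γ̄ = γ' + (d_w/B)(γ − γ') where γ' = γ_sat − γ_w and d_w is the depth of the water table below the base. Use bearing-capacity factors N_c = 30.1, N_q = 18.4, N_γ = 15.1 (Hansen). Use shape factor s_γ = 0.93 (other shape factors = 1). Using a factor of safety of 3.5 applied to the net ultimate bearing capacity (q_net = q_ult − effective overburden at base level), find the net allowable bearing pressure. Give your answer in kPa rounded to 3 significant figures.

Effective surcharge at the founding depth q = γ·D_f = 16.3 × 2.1 = 34.23 kPa.
With d_w = 1.24 m < B, γ̄ = 7.99 + (1.24/1.59) × (16.3 − 7.99) = 14.471 kN/m³.
q_ult = q·N_q + 0.5·γ·B·N_γ·s_γ
     = 34.23 × 18.4 + 0.5 × 14.471 × 1.59 × 15.1 × 0.93
     = 629.83 + 161.55 = 791.39 kPa.
Net ultimate: q_net = 791.39 − 34.23 = 757.16 kPa.
q_all(net) = 757.16 / 3.5 = 216.33 kPa.

q_all(net) ≈ 216 kPa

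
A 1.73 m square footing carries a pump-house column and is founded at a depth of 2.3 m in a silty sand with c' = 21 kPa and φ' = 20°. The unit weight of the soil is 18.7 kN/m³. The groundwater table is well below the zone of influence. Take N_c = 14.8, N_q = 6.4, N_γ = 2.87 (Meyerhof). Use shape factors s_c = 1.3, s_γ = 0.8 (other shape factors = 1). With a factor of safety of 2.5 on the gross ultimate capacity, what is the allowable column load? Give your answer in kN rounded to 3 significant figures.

q = γ·D_f = 18.7 × 2.3 = 43.01 kPa.
c·N_c·s_c = 21 × 14.8 × 1.3 = 404.04 kPa
q·N_q = 43.01 × 6.4 = 275.26 kPa
0.5·γ·B·N_γ·s_γ = 0.5 × 18.7 × 1.73 × 2.87 × 0.8 = 37.139 kPa
q_ult = 404.04 + 275.26 + 37.139 = 716.44 kPa.
Gross allowable pressure q_all = 716.44 / 2.5 = 286.58 kPa.
Footing area = 2.9929 m², so allowable column load = 286.58 × 2.9929 = 857.7 kN.

P_all ≈ 858 kN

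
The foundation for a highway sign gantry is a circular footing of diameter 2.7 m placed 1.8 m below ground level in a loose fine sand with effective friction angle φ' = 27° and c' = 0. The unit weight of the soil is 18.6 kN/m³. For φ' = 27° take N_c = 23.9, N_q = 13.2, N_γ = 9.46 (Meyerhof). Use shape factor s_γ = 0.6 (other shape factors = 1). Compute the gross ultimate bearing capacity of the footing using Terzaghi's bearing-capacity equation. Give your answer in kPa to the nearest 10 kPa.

q_ult ≈ 580 kPa

q = γ·D_f = 18.6 × 1.8 = 33.48 kPa.
q·N_q = 33.48 × 13.2 = 441.94 kPa
0.5·γ·B·N_γ·s_γ = 0.5 × 18.6 × 2.7 × 9.46 × 0.6 = 142.52 kPa
q_ult = 441.94 + 142.52 = 584.46 kPa.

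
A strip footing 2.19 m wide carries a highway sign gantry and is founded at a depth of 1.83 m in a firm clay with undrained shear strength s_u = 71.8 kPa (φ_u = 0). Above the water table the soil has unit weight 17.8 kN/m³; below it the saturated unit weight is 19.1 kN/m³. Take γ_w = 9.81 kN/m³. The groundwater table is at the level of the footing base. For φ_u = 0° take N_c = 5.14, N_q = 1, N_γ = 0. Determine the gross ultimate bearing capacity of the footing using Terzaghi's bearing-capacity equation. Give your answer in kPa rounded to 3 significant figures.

q = γ·D_f = 17.8 × 1.83 = 32.574 kPa.
c·N_c = 71.8 × 5.14 = 369.05 kPa
q·N_q = 32.574 × 1 = 32.574 kPa
q_ult = 369.05 + 32.574 = 401.63 kPa.

q_ult ≈ 402 kPa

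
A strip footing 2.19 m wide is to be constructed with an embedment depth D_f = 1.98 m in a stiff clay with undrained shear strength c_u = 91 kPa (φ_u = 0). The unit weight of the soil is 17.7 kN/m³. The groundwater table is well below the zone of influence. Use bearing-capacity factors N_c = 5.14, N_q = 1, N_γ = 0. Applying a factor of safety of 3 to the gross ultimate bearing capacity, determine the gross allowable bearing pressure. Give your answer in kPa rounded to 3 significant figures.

Effective surcharge at the founding depth q = γ·D_f = 17.7 × 1.98 = 35.046 kPa.
q_ult = c·N_c + q·N_q
     = 91 × 5.14 + 35.046 × 1
     = 467.74 + 35.046 = 502.79 kPa.
q_all = q_ult / FS = 502.79 / 3 = 167.6 kPa.

q_all ≈ 168 kPa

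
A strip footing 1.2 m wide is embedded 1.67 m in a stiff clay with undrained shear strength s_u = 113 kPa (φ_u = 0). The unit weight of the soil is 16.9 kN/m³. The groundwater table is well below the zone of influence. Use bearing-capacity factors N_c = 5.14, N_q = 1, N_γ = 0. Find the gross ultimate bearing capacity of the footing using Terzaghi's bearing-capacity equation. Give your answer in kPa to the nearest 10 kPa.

q_ult ≈ 610 kPa

q = γ·D_f = 16.9 × 1.67 = 28.223 kPa.
c·N_c = 113 × 5.14 = 580.82 kPa
q·N_q = 28.223 × 1 = 28.223 kPa
q_ult = 580.82 + 28.223 = 609.04 kPa.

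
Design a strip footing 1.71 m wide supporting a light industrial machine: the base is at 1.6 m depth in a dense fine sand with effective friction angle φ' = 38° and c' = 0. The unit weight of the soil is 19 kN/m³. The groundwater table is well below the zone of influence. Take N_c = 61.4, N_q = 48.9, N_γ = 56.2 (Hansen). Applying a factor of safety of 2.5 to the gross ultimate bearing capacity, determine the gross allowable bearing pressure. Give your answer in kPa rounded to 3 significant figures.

Overburden at base level: q = 19 × 1.6 = 30.4 kPa.
Surcharge term q·N_q = 30.4 × 48.9 = 1486.6 kPa; self-weight term 0.5·γ·B·N_γ = 0.5 × 19 × 1.71 × 56.2 = 912.97 kPa.
q_ult = 1486.6 + 912.97 = 2399.5 kPa.
q_all = q_ult / FS = 2399.5 / 2.5 = 959.81 kPa.

q_all ≈ 960 kPa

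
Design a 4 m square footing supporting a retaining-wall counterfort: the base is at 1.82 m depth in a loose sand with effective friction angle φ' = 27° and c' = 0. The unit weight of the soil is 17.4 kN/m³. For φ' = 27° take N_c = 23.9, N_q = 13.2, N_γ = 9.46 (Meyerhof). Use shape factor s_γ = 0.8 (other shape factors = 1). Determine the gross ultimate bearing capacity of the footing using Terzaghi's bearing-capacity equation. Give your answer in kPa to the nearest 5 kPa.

q_ult ≈ 680 kPa

Overburden at base level: q = 17.4 × 1.82 = 31.668 kPa.
Surcharge term q·N_q = 31.668 × 13.2 = 418.02 kPa; self-weight term 0.5·γ·B·N_γ·s_γ = 0.5 × 17.4 × 4 × 9.46 × 0.8 = 263.37 kPa.
q_ult = 418.02 + 263.37 = 681.38 kPa.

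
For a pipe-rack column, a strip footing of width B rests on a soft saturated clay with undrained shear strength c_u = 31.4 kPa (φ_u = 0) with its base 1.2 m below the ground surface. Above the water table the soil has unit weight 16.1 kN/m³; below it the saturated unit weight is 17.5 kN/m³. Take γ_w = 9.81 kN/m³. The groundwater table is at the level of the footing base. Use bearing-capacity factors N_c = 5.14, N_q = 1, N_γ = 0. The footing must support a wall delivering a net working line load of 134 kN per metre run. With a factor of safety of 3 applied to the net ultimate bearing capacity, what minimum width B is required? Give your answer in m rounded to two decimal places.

Effective surcharge at the founding depth q = γ·D_f = 16.1 × 1.2 = 19.32 kPa.
q_ult = c·N_c + q·N_q
     = 31.4 × 5.14 + 19.32 × 1
     = 161.4 + 19.32 = 180.72 kPa.
For φ = 0 the ½γBN_γ term vanishes, so q_ult is independent of B. q_net = 180.72 − 19.32 = 161.4 kPa; q_all(net) = 161.4/3 = 53.799 kPa.
Required width B = w / q_all(net) = 134 / 53.799 = 2.491 m.

B = 2.49 m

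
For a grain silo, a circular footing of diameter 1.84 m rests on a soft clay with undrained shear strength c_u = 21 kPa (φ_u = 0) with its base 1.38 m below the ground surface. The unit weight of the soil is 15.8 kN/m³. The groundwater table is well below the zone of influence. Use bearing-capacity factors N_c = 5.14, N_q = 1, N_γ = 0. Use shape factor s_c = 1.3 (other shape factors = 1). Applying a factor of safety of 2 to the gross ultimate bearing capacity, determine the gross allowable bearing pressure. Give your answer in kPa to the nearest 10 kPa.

Overburden at base level: q = 15.8 × 1.38 = 21.804 kPa.
Cohesion term c·N_c·s_c = 21 × 5.14 × 1.3 = 140.32 kPa; surcharge term q·N_q = 21.804 × 1 = 21.804 kPa.
q_ult = 140.32 + 21.804 = 162.13 kPa.
q_all = q_ult / FS = 162.13 / 2 = 81.063 kPa.

q_all ≈ 80 kPa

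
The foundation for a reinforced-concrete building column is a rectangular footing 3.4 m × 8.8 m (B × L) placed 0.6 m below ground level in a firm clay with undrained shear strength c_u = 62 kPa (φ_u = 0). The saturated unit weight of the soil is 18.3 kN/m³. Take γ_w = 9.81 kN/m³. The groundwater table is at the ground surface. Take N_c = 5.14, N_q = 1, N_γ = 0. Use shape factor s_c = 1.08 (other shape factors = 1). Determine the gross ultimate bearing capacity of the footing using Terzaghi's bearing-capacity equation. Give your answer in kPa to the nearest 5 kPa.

q_ult ≈ 350 kPa

Water table at ground surface, so effective unit weight γ' = 18.3 − 9.81 = 8.49 kN/m³ is used throughout; overburden q = 8.49 × 0.6 = 5.094 kPa.
Cohesion term c·N_c·s_c = 62 × 5.14 × 1.08 = 344.17 kPa; surcharge term q·N_q = 5.094 × 1 = 5.094 kPa.
q_ult = 344.17 + 5.094 = 349.27 kPa.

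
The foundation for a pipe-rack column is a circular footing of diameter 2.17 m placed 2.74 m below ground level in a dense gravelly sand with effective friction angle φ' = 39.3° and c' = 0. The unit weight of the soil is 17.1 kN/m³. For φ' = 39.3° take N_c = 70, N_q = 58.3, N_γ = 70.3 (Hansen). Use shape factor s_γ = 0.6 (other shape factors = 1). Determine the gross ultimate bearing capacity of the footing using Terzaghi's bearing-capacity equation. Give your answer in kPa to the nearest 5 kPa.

Overburden at base level: q = 17.1 × 2.74 = 46.854 kPa.
Surcharge term q·N_q = 46.854 × 58.3 = 2731.6 kPa; self-weight term 0.5·γ·B·N_γ·s_γ = 0.5 × 17.1 × 2.17 × 70.3 × 0.6 = 782.59 kPa.
q_ult = 2731.6 + 782.59 = 3514.2 kPa.

q_ult ≈ 3515 kPa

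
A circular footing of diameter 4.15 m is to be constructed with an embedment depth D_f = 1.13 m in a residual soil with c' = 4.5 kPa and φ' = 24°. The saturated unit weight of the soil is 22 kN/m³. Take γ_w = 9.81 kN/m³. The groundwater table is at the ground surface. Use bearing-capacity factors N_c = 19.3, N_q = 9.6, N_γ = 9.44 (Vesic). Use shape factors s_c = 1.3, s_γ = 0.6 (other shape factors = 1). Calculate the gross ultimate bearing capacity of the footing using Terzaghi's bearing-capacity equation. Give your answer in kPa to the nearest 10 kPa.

q_ult ≈ 390 kPa

Water table at ground surface, so effective unit weight γ' = 22 − 9.81 = 12.19 kN/m³ is used throughout; overburden q = 12.19 × 1.13 = 13.775 kPa; the same γ' applies in the ½γBN_γ term.
Cohesion term c·N_c·s_c = 4.5 × 19.3 × 1.3 = 112.91 kPa; surcharge term q·N_q = 13.775 × 9.6 = 132.24 kPa; self-weight term 0.5·γ·B·N_γ·s_γ = 0.5 × 12.19 × 4.15 × 9.44 × 0.6 = 143.27 kPa.
q_ult = 112.91 + 132.24 + 143.27 = 388.41 kPa.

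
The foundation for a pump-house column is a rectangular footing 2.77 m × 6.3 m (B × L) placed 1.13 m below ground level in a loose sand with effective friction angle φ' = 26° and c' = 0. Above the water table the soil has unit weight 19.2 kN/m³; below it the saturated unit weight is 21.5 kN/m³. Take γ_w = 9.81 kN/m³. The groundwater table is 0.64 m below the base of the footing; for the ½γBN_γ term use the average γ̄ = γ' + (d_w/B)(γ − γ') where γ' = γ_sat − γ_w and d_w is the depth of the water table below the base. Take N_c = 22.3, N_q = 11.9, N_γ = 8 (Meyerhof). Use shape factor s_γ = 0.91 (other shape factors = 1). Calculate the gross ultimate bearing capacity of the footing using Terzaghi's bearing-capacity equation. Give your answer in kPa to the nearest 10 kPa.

q_ult ≈ 390 kPa

Overburden at base level: q = 19.2 × 1.13 = 21.696 kPa.
The water table is 0.64 m below the base (< B = 2.77 m), so the ½γBN_γ term uses γ̄ = γ' + (d_w/B)(γ − γ') = 11.69 + (0.64/2.77)(19.2 − 11.69) = 13.425 kN/m³.
Surcharge term q·N_q = 21.696 × 11.9 = 258.18 kPa; self-weight term 0.5·γ·B·N_γ·s_γ = 0.5 × 13.425 × 2.77 × 8 × 0.91 = 135.36 kPa.
q_ult = 258.18 + 135.36 = 393.55 kPa.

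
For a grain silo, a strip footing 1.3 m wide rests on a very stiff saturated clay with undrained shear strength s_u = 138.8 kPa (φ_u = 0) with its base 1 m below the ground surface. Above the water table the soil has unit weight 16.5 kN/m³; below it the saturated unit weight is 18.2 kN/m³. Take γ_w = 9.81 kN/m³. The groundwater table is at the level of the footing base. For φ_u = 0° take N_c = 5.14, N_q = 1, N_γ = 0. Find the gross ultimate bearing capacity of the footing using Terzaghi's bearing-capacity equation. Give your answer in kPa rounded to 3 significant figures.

q = γ·D_f = 16.5 × 1 = 16.5 kPa.
c·N_c = 138.8 × 5.14 = 713.43 kPa
q·N_q = 16.5 × 1 = 16.5 kPa
q_ult = 713.43 + 16.5 = 729.93 kPa.

q_ult ≈ 730 kPa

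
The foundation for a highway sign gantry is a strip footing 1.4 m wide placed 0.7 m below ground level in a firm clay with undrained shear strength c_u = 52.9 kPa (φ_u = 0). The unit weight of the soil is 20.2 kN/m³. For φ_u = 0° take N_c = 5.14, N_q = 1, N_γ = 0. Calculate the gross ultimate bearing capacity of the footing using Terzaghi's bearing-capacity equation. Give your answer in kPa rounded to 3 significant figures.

q = γ·D_f = 20.2 × 0.7 = 14.14 kPa.
c·N_c = 52.9 × 5.14 = 271.91 kPa
q·N_q = 14.14 × 1 = 14.14 kPa
q_ult = 271.91 + 14.14 = 286.05 kPa.

q_ult ≈ 286 kPa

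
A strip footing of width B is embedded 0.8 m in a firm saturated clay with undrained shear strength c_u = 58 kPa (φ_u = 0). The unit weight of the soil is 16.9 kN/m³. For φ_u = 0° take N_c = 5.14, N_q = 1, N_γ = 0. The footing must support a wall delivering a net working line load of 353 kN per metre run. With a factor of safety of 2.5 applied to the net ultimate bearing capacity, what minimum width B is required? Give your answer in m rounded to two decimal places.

B = 2.96 m

Effective surcharge at the founding depth q = γ·D_f = 16.9 × 0.8 = 13.52 kPa.
q_ult = c·N_c + q·N_q
     = 58 × 5.14 + 13.52 × 1
     = 298.12 + 13.52 = 311.64 kPa.
For φ = 0 the ½γBN_γ term vanishes, so q_ult is independent of B. q_net = 311.64 − 13.52 = 298.12 kPa; q_all(net) = 298.12/2.5 = 119.25 kPa.
Required width B = w / q_all(net) = 353 / 119.25 = 2.96 m.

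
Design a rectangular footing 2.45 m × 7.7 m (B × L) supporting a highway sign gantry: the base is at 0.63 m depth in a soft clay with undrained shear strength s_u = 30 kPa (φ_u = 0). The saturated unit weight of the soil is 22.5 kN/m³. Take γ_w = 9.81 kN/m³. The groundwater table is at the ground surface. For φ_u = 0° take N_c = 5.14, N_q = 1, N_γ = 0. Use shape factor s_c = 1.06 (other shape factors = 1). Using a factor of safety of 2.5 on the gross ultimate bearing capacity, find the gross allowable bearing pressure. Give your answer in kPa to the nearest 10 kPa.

q_all ≈ 70 kPa

With the water table at the surface the whole profile is submerged: γ' = 22.5 − 9.81 = 12.69 kN/m³, so q = γ'·D_f = 7.9947 kPa.
q_ult = c·N_c·s_c + q·N_q
     = 30 × 5.14 × 1.06 + 7.9947 × 1
     = 163.45 + 7.9947 = 171.45 kPa.
q_all = 171.45 / 2.5 = 68.579 kPa.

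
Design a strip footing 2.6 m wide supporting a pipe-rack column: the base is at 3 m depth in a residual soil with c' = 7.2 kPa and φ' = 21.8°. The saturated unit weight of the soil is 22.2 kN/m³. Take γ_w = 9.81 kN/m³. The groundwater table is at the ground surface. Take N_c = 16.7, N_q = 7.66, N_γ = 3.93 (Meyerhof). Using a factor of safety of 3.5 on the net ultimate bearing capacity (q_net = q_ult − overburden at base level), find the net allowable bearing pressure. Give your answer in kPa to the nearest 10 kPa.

Water table at ground surface, so effective unit weight γ' = 22.2 − 9.81 = 12.39 kN/m³ is used throughout; overburden q = 12.39 × 3 = 37.17 kPa; the same γ' applies in the ½γBN_γ term.
Cohesion term c·N_c = 7.2 × 16.7 = 120.24 kPa; surcharge term q·N_q = 37.17 × 7.66 = 284.72 kPa; self-weight term 0.5·γ·B·N_γ = 0.5 × 12.39 × 2.6 × 3.93 = 63.301 kPa.
q_ult = 120.24 + 284.72 + 63.301 = 468.26 kPa.
q_net = 468.26 − 37.17 = 431.09 kPa.
q_all(net) = 431.09 / 3.5 = 123.17 kPa.

q_all(net) ≈ 120 kPa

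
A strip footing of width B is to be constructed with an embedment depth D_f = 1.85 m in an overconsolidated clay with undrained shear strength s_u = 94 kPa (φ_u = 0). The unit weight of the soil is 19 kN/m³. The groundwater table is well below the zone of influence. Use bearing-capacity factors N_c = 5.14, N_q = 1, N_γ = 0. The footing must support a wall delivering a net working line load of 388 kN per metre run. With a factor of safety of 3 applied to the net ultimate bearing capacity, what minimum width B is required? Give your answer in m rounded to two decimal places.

Overburden at base level: q = 19 × 1.85 = 35.15 kPa.
Cohesion term c·N_c = 94 × 5.14 = 483.16 kPa; surcharge term q·N_q = 35.15 × 1 = 35.15 kPa.
q_ult = 483.16 + 35.15 = 518.31 kPa.
For φ = 0 the ½γBN_γ term vanishes, so q_ult is independent of B. q_net = 518.31 − 35.15 = 483.16 kPa; q_all(net) = 483.16/3 = 161.05 kPa.
Required width B = w / q_all(net) = 388 / 161.05 = 2.409 m.

B = 2.41 m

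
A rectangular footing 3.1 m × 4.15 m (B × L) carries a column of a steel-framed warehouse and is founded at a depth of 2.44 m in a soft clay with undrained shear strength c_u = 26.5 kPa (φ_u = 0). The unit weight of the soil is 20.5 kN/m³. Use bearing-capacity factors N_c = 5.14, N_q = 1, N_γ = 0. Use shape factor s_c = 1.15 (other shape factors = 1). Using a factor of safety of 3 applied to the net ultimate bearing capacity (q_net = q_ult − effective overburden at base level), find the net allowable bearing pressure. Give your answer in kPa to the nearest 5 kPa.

q = γ·D_f = 20.5 × 2.44 = 50.02 kPa.
c·N_c·s_c = 26.5 × 5.14 × 1.15 = 156.64 kPa
q·N_q = 50.02 × 1 = 50.02 kPa
q_ult = 156.64 + 50.02 = 206.66 kPa.
Net ultimate: q_net = 206.66 − 50.02 = 156.64 kPa.
q_all(net) = 156.64 / 3 = 52.214 kPa.

q_all(net) ≈ 50 kPa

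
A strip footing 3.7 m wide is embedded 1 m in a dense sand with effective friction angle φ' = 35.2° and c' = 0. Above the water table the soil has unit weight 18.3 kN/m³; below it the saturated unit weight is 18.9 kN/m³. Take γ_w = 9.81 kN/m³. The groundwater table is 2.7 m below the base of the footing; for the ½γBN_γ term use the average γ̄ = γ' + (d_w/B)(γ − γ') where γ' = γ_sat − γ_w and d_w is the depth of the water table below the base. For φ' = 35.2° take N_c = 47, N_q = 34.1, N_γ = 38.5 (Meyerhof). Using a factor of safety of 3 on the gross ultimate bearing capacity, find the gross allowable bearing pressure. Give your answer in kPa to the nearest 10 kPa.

q_all ≈ 580 kPa

Effective surcharge at the founding depth q = γ·D_f = 18.3 × 1 = 18.3 kPa.
With d_w = 2.7 m < B, γ̄ = 9.09 + (2.7/3.7) × (18.3 − 9.09) = 15.811 kN/m³.
q_ult = q·N_q + 0.5·γ·B·N_γ
     = 18.3 × 34.1 + 0.5 × 15.811 × 3.7 × 38.5
     = 624.03 + 1126.1 = 1750.2 kPa.
q_all = 1750.2 / 3 = 583.39 kPa.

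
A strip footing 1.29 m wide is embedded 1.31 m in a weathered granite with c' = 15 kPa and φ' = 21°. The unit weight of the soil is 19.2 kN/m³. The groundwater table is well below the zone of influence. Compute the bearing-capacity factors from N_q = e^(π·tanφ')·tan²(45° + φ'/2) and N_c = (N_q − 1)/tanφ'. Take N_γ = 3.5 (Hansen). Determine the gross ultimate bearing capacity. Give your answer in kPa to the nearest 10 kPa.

q_ult ≈ 460 kPa

tan21° = 0.3839, so N_q = e^(π×0.3839)·tan²(55.5°) = 3.34 × 2.117 = 7.07.
N_c = (7.07 − 1)/tan21° = 15.81.
Overburden at base level: q = 19.2 × 1.31 = 25.152 kPa.
Cohesion term c·N_c = 15 × 15.815 = 237.22 kPa; surcharge term q·N_q = 25.152 × 7.0708 = 177.84 kPa; self-weight term 0.5·γ·B·N_γ = 0.5 × 19.2 × 1.29 × 3.5 = 43.344 kPa.
q_ult = 237.22 + 177.84 + 43.344 = 458.41 kPa.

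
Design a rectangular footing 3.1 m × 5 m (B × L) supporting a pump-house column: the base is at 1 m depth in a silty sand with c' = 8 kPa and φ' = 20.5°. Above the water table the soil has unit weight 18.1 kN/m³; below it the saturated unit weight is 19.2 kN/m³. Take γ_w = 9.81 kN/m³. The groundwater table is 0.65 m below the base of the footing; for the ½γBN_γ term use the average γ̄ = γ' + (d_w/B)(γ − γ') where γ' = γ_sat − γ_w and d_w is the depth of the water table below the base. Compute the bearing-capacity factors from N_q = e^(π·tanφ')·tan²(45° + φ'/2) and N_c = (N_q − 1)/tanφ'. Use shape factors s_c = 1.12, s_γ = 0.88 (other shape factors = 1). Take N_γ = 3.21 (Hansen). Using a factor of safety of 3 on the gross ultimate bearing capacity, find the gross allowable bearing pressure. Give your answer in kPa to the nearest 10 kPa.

q_all ≈ 100 kPa

N_q = e^(π·tan20.5°)·tan²(55.25°) = 6.73; N_c = (N_q − 1)/tanφ' = 15.31.
Overburden at base level: q = 18.1 × 1 = 18.1 kPa.
The water table is 0.65 m below the base (< B = 3.1 m), so the ½γBN_γ term uses γ̄ = γ' + (d_w/B)(γ − γ') = 9.39 + (0.65/3.1)(18.1 − 9.39) = 11.216 kN/m³.
Cohesion term c·N_c·s_c = 8 × 15.314 × 1.12 = 137.22 kPa; surcharge term q·N_q = 18.1 × 6.7258 = 121.74 kPa; self-weight term 0.5·γ·B·N_γ·s_γ = 0.5 × 11.216 × 3.1 × 3.21 × 0.88 = 49.11 kPa.
q_ult = 137.22 + 121.74 + 49.11 = 308.06 kPa.
q_all = 308.06 / 3 = 102.69 kPa.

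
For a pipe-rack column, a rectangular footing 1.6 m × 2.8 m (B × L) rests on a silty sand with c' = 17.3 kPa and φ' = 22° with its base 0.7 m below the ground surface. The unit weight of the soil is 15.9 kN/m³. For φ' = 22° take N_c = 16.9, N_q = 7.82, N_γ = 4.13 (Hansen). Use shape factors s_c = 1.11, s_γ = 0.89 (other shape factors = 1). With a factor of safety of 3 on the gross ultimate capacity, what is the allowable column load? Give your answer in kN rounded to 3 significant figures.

P_all ≈ 684 kN

Overburden at base level: q = 15.9 × 0.7 = 11.13 kPa.
Cohesion term c·N_c·s_c = 17.3 × 16.9 × 1.11 = 324.53 kPa; surcharge term q·N_q = 11.13 × 7.82 = 87.037 kPa; self-weight term 0.5·γ·B·N_γ·s_γ = 0.5 × 15.9 × 1.6 × 4.13 × 0.89 = 46.755 kPa.
q_ult = 324.53 + 87.037 + 46.755 = 458.32 kPa.
Gross allowable pressure q_all = 458.32 / 3 = 152.77 kPa.
Footing area = 4.48 m², so allowable column load = 152.77 × 4.48 = 684.43 kN.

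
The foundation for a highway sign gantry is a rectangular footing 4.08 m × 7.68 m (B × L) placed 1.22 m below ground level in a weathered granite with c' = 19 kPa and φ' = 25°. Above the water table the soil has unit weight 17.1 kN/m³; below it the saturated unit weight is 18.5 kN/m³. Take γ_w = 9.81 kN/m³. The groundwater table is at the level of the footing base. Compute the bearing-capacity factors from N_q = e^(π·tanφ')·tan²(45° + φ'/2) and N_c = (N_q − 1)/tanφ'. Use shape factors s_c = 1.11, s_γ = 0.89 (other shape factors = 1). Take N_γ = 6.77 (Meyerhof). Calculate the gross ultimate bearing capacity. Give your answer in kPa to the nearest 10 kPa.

q_ult ≈ 770 kPa

tan25° = 0.4663, so N_q = e^(π×0.4663)·tan²(57.5°) = 4.327 × 2.464 = 10.66.
N_c = (10.66 − 1)/tan25° = 20.72.
Effective surcharge at the founding depth q = γ·D_f = 17.1 × 1.22 = 20.862 kPa.
The water table coincides with the base, so in the self-weight term γ → γ' = 8.69 kN/m³.
q_ult = c·N_c·s_c + q·N_q + 0.5·γ·B·N_γ·s_γ
     = 19 × 20.721 × 1.11 + 20.862 × 10.662 + 0.5 × 8.69 × 4.08 × 6.77 × 0.89
     = 437 + 222.43 + 106.81 = 766.24 kPa.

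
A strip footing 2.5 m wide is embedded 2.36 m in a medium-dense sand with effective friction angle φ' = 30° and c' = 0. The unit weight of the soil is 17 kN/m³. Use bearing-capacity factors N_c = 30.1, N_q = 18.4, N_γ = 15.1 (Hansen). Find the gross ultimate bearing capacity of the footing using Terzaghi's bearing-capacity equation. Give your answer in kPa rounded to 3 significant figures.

Effective surcharge at the founding depth q = γ·D_f = 17 × 2.36 = 40.12 kPa.
q_ult = q·N_q + 0.5·γ·B·N_γ
     = 40.12 × 18.4 + 0.5 × 17 × 2.5 × 15.1
     = 738.21 + 320.88 = 1059.1 kPa.

q_ult ≈ 1060 kPa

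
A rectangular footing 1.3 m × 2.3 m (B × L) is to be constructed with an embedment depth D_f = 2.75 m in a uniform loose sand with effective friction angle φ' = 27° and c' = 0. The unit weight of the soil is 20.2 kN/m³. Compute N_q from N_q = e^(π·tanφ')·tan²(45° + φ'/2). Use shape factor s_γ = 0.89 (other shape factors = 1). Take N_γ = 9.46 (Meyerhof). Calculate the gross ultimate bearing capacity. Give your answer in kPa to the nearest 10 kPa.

q_ult ≈ 840 kPa

tan27° = 0.5095, so N_q = e^(π×0.5095)·tan²(58.5°) = 4.957 × 2.663 = 13.2.
Overburden at base level: q = 20.2 × 2.75 = 55.55 kPa.
Surcharge term q·N_q = 55.55 × 13.199 = 733.21 kPa; self-weight term 0.5·γ·B·N_γ·s_γ = 0.5 × 20.2 × 1.3 × 9.46 × 0.89 = 110.55 kPa.
q_ult = 733.21 + 110.55 = 843.76 kPa.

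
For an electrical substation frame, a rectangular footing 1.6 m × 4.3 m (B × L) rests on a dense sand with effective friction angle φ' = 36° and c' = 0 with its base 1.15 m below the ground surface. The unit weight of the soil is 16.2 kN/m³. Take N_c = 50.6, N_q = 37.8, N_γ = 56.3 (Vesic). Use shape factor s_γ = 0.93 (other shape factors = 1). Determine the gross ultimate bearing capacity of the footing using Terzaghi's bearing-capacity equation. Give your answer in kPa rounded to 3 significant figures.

Overburden at base level: q = 16.2 × 1.15 = 18.63 kPa.
Surcharge term q·N_q = 18.63 × 37.8 = 704.21 kPa; self-weight term 0.5·γ·B·N_γ·s_γ = 0.5 × 16.2 × 1.6 × 56.3 × 0.93 = 678.57 kPa.
q_ult = 704.21 + 678.57 = 1382.8 kPa.

q_ult ≈ 1380 kPa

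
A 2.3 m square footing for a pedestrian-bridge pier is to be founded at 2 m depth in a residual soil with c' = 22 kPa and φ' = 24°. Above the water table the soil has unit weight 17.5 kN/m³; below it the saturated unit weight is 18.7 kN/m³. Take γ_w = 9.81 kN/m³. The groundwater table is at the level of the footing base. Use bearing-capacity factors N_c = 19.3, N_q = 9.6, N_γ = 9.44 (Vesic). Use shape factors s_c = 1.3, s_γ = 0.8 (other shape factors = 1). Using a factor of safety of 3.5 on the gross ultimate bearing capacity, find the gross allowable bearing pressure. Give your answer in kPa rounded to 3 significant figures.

q = γ·D_f = 17.5 × 2 = 35 kPa.
For the ½γBN_γ term take γ' = 18.7 − 9.81 = 8.89 kN/m³ (soil below base is submerged).
c·N_c·s_c = 22 × 19.3 × 1.3 = 551.98 kPa
q·N_q = 35 × 9.6 = 336 kPa
0.5·γ·B·N_γ·s_γ = 0.5 × 8.89 × 2.3 × 9.44 × 0.8 = 77.208 kPa
q_ult = 551.98 + 336 + 77.208 = 965.19 kPa.
q_all = 965.19 / 3.5 = 275.77 kPa.

q_all ≈ 276 kPa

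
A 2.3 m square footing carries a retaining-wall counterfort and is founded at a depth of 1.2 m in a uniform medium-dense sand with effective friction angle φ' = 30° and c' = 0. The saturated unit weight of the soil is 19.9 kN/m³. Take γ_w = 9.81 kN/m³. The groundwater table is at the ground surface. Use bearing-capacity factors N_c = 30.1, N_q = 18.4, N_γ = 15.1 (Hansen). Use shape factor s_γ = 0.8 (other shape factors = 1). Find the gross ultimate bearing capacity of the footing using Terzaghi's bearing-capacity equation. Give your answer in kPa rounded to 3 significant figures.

Water table at ground surface, so effective unit weight γ' = 19.9 − 9.81 = 10.09 kN/m³ is used throughout; overburden q = 10.09 × 1.2 = 12.108 kPa; the same γ' applies in the ½γBN_γ term.
Surcharge term q·N_q = 12.108 × 18.4 = 222.79 kPa; self-weight term 0.5·γ·B·N_γ·s_γ = 0.5 × 10.09 × 2.3 × 15.1 × 0.8 = 140.17 kPa.
q_ult = 222.79 + 140.17 = 362.96 kPa.

q_ult ≈ 363 kPa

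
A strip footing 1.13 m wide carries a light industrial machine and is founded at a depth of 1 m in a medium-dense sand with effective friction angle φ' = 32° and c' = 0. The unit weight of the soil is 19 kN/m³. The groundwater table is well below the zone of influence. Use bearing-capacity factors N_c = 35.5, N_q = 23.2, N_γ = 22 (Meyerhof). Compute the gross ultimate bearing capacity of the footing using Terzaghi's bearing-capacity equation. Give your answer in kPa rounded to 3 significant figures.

Effective surcharge at the founding depth q = γ·D_f = 19 × 1 = 19 kPa.
q_ult = q·N_q + 0.5·γ·B·N_γ
     = 19 × 23.2 + 0.5 × 19 × 1.13 × 22
     = 440.8 + 236.17 = 676.97 kPa.

q_ult ≈ 677 kPa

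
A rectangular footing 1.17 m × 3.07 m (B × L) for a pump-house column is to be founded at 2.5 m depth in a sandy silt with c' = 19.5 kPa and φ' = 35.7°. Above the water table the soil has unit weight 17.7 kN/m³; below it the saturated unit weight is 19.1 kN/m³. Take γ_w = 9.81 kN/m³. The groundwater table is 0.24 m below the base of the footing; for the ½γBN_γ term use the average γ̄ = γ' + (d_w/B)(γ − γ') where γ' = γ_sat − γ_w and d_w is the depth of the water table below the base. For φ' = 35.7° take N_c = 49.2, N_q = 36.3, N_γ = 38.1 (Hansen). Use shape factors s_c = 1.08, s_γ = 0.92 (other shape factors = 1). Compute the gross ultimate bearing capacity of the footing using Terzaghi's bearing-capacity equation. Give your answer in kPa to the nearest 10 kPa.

q_ult ≈ 2870 kPa

Effective surcharge at the founding depth q = γ·D_f = 17.7 × 2.5 = 44.25 kPa.
With d_w = 0.24 m < B, γ̄ = 9.29 + (0.24/1.17) × (17.7 − 9.29) = 11.015 kN/m³.
q_ult = c·N_c·s_c + q·N_q + 0.5·γ·B·N_γ·s_γ
     = 19.5 × 49.2 × 1.08 + 44.25 × 36.3 + 0.5 × 11.015 × 1.17 × 38.1 × 0.92
     = 1036.2 + 1606.3 + 225.87 = 2868.3 kPa.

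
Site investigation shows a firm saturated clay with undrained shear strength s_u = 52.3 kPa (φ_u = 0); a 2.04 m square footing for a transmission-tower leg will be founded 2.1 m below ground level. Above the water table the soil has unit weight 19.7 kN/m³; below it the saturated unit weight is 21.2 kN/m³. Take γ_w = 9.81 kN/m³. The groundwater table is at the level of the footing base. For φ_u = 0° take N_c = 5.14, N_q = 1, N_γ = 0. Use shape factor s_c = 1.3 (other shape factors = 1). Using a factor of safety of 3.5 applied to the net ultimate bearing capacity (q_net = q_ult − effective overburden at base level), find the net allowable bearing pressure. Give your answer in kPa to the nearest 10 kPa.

q_all(net) ≈ 100 kPa

q = γ·D_f = 19.7 × 2.1 = 41.37 kPa.
c·N_c·s_c = 52.3 × 5.14 × 1.3 = 349.47 kPa
q·N_q = 41.37 × 1 = 41.37 kPa
q_ult = 349.47 + 41.37 = 390.84 kPa.
Net ultimate: q_net = 390.84 − 41.37 = 349.47 kPa.
q_all(net) = 349.47 / 3.5 = 99.848 kPa.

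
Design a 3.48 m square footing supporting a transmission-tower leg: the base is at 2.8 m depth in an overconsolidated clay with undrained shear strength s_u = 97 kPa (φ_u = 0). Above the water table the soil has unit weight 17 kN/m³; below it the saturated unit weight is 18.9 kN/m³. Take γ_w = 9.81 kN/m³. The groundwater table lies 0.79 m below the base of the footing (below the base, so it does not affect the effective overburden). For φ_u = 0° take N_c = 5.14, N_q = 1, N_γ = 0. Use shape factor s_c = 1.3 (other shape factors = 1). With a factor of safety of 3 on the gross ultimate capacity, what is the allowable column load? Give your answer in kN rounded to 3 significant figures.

Effective surcharge at the founding depth q = γ·D_f = 17 × 2.8 = 47.6 kPa.
q_ult = c·N_c·s_c + q·N_q
     = 97 × 5.14 × 1.3 + 47.6 × 1
     = 648.15 + 47.6 = 695.75 kPa.
Gross allowable pressure q_all = 695.75 / 3 = 231.92 kPa.
Footing area = 12.1104 m², so allowable column load = 231.92 × 12.1104 = 2808.6 kN.

P_all ≈ 2810 kN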